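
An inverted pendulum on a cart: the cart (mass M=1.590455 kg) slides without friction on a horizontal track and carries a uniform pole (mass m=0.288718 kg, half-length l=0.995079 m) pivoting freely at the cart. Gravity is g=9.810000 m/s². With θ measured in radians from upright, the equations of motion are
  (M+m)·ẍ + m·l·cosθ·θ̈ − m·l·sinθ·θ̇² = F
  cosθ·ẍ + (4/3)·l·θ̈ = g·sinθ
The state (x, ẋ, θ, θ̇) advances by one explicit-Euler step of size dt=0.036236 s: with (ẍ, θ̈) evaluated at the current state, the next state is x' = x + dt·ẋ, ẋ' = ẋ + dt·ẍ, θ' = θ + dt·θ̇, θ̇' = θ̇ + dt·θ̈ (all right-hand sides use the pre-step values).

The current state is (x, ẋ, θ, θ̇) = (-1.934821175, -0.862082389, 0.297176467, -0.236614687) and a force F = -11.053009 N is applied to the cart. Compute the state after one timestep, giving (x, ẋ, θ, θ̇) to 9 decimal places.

(-1.966059592, -1.113032591, 0.288602497, 0.022692212)

sinθ=0.292821608, cosθ=0.956167091
temp = (F + m·l·θ̇²·sinθ)/(M+m) = (-11.053009 + 0.004709968)/1.879173 = -5.879341089
θ̈ = (g·sinθ − cosθ·temp)/(l·(4/3 − m·cos²θ/(M+m))) = 7.156057475
ẍ = temp − m·l·θ̈·cosθ/(M+m) = -6.925438844
Euler: x'=-1.934821175+0.036236·-0.862082389=-1.966059592, ẋ'=-0.862082389+0.036236·-6.925438844=-1.113032591
       θ'=0.297176467+0.036236·-0.236614687=0.288602497, θ̇'=-0.236614687+0.036236·7.156057475=0.022692212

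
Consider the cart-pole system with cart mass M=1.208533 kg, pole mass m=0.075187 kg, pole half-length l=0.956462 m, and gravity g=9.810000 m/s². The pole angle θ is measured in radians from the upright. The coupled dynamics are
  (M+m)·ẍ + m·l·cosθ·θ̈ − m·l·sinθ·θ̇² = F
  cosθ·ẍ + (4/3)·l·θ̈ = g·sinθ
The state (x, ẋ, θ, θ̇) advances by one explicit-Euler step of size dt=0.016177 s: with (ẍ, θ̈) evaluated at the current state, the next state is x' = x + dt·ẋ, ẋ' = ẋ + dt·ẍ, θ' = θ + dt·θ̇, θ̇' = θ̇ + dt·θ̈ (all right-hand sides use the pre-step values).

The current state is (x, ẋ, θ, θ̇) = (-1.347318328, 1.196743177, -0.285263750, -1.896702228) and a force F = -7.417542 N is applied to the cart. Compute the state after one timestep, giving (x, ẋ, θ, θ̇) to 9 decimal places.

(-1.327958614, 1.100335316, -0.315946702, -1.859178828)

sinθ=-0.281410552, cosθ=0.959587464
temp = (F + m·l·θ̇²·sinθ)/(M+m) = (-7.417542 + -0.072802981)/1.283720 = -5.834874413
θ̈ = (g·sinθ − cosθ·temp)/(l·(4/3 − m·cos²θ/(M+m))) = 2.319552457
ẍ = temp − m·l·θ̈·cosθ/(M+m) = -5.959563640
Euler: x'=-1.347318328+0.016177·1.196743177=-1.327958614, ẋ'=1.196743177+0.016177·-5.959563640=1.100335316
       θ'=-0.285263750+0.016177·-1.896702228=-0.315946702, θ̇'=-1.896702228+0.016177·2.319552457=-1.859178828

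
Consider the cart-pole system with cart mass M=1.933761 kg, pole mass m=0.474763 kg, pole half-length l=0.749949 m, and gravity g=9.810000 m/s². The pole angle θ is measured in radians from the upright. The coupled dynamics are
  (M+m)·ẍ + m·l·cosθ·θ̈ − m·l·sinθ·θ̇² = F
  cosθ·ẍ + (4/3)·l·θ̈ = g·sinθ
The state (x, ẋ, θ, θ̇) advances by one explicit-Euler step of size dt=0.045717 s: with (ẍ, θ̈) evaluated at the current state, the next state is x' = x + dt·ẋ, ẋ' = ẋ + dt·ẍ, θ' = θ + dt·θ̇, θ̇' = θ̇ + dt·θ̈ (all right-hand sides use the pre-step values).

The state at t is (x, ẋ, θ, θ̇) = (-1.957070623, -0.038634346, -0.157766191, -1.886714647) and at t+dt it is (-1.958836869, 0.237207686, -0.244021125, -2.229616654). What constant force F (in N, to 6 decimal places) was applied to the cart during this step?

F = 12.094021 N

ẍ = (ẋ'−ẋ)/dt = (0.237207686−-0.038634346)/0.045717 = 6.033686
θ̈ = (θ̇'−θ̇)/dt = (-2.229616654−-1.886714647)/0.045717 = -7.500536
sinθ=-0.157113, cosθ=0.987581
F = (M+m)·ẍ + m·l·cosθ·θ̈ − m·l·sinθ·θ̇² = 14.532278 + -2.637385 − -0.199128 = 12.094021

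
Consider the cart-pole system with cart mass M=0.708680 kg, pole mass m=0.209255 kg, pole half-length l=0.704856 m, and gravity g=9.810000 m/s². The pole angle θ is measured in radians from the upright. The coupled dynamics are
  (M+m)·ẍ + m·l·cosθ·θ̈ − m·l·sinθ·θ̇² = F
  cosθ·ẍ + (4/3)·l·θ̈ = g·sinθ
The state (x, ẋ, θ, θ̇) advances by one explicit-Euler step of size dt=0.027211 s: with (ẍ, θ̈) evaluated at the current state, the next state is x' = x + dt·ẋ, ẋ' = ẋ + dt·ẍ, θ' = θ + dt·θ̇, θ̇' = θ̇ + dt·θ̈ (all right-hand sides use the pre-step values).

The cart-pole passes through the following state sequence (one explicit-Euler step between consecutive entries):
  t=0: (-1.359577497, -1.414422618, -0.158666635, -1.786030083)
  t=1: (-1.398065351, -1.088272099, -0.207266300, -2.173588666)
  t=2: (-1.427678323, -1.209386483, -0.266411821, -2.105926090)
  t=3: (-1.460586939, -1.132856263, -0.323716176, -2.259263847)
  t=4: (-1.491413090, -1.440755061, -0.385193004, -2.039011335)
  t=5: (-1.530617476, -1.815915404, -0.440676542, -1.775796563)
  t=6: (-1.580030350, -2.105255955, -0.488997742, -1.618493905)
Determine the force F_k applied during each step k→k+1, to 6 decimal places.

F_0 = 9.002353 N
F_1 = -3.583361 N
F_2 = 1.952050 N
F_3 = -9.015323 N
F_4 = -11.103049 N
F_5 = -8.791023 N

step 0→1:
  ẍ = (ẋ'−ẋ)/dt = (-1.088272099−-1.414422618)/0.027211 = 11.985981
  θ̈ = (θ̇'−θ̇)/dt = (-2.173588666−-1.786030083)/0.027211 = -14.242717
  sinθ=-0.158002, cosθ=0.987439
  F = (M+m)·ẍ + m·l·cosθ·θ̈ − m·l·sinθ·θ̇² = 11.002351 + -2.074337 − -0.074339 = 9.002353
step 1→2:
  ẍ = (ẋ'−ẋ)/dt = (-1.209386483−-1.088272099)/0.027211 = -4.450935
  θ̈ = (θ̇'−θ̇)/dt = (-2.105926090−-2.173588666)/0.027211 = 2.486589
  sinθ=-0.205785, cosθ=0.978597
  F = (M+m)·ẍ + m·l·cosθ·θ̈ − m·l·sinθ·θ̇² = -4.085669 + 0.358909 − -0.143399 = -3.583361
step 2→3:
  ẍ = (ẋ'−ẋ)/dt = (-1.132856263−-1.209386483)/0.027211 = 2.812474
  θ̈ = (θ̇'−θ̇)/dt = (-2.259263847−-2.105926090)/0.027211 = -5.635139
  sinθ=-0.263272, cosθ=0.964722
  F = (M+m)·ẍ + m·l·cosθ·θ̈ − m·l·sinθ·θ̇² = 2.581668 + -0.801831 − -0.172213 = 1.952050
step 3→4:
  ẍ = (ẋ'−ẋ)/dt = (-1.440755061−-1.132856263)/0.027211 = -11.315233
  θ̈ = (θ̇'−θ̇)/dt = (-2.039011335−-2.259263847)/0.027211 = 8.094245
  sinθ=-0.318092, cosθ=0.948060
  F = (M+m)·ẍ + m·l·cosθ·θ̈ − m·l·sinθ·θ̇² = -10.386648 + 1.131849 − -0.239476 = -9.015323
step 4→5:
  ẍ = (ẋ'−ẋ)/dt = (-1.815915404−-1.440755061)/0.027211 = -13.787084
  θ̈ = (θ̇'−θ̇)/dt = (-1.775796563−-2.039011335)/0.027211 = 9.673102
  sinθ=-0.375738, cosθ=0.926726
  F = (M+m)·ẍ + m·l·cosθ·θ̈ − m·l·sinθ·θ̇² = -12.655647 + 1.322188 − -0.230410 = -11.103049
step 5→6:
  ẍ = (ẋ'−ẋ)/dt = (-2.105255955−-1.815915404)/0.027211 = -10.633220
  θ̈ = (θ̇'−θ̇)/dt = (-1.618493905−-1.775796563)/0.027211 = 5.780848
  sinθ=-0.426551, cosθ=0.904463
  F = (M+m)·ẍ + m·l·cosθ·θ̈ − m·l·sinθ·θ̇² = -9.760605 + 0.771185 − -0.198397 = -8.791023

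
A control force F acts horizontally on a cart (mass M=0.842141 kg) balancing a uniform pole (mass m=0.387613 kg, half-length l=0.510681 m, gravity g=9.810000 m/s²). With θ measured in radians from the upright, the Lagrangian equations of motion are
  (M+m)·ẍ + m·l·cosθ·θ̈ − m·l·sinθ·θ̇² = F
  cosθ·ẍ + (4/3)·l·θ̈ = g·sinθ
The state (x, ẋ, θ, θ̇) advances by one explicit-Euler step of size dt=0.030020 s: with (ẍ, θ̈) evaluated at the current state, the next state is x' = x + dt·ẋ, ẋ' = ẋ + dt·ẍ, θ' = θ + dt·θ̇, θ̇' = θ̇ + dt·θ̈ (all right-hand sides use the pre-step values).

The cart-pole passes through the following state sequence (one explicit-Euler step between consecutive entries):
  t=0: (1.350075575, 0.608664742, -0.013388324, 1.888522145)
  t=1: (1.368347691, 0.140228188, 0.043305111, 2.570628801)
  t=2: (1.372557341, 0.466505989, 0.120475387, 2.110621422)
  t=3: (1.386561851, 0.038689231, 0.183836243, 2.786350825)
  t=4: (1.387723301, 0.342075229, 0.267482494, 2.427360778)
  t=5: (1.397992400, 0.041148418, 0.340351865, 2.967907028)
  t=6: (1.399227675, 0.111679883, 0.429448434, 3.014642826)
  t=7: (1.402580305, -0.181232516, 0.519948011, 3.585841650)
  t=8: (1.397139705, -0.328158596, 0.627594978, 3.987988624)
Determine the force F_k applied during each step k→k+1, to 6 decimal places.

step 0→1:
  ẍ = (ẋ'−ẋ)/dt = (0.140228188−0.608664742)/0.030020 = -15.604149
  θ̈ = (θ̇'−θ̇)/dt = (2.570628801−1.888522145)/0.030020 = 22.721741
  sinθ=-0.013388, cosθ=0.999910
  F = (M+m)·ẍ + m·l·cosθ·θ̈ − m·l·sinθ·θ̇² = -19.189265 + 4.497288 − -0.009452 = -14.682525
step 1→2:
  ẍ = (ẋ'−ẋ)/dt = (0.466505989−0.140228188)/0.030020 = 10.868681
  θ̈ = (θ̇'−θ̇)/dt = (2.110621422−2.570628801)/0.030020 = -15.323364
  sinθ=0.043292, cosθ=0.999062
  F = (M+m)·ẍ + m·l·cosθ·θ̈ − m·l·sinθ·θ̇² = 13.365804 + -3.030364 − 0.056628 = 10.278812
step 2→3:
  ẍ = (ẋ'−ẋ)/dt = (0.038689231−0.466505989)/0.030020 = -14.251058
  θ̈ = (θ̇'−θ̇)/dt = (2.786350825−2.110621422)/0.030020 = 22.509307
  sinθ=0.120184, cosθ=0.992752
  F = (M+m)·ẍ + m·l·cosθ·θ̈ − m·l·sinθ·θ̇² = -17.525295 + 4.423345 − 0.105978 = -13.207929
step 3→4:
  ẍ = (ẋ'−ẋ)/dt = (0.342075229−0.038689231)/0.030020 = 10.106129
  θ̈ = (θ̇'−θ̇)/dt = (2.427360778−2.786350825)/0.030020 = -11.958363
  sinθ=0.182803, cosθ=0.983150
  F = (M+m)·ẍ + m·l·cosθ·θ̈ − m·l·sinθ·θ̇² = 12.428053 + -2.327230 − 0.280932 = 9.819890
step 4→5:
  ẍ = (ẋ'−ẋ)/dt = (0.041148418−0.342075229)/0.030020 = -10.024211
  θ̈ = (θ̇'−θ̇)/dt = (2.967907028−2.427360778)/0.030020 = 18.006204
  sinθ=0.264304, cosθ=0.964439
  F = (M+m)·ẍ + m·l·cosθ·θ̈ − m·l·sinθ·θ̇² = -12.327313 + 3.437519 − 0.308263 = -9.198057
step 5→6:
  ẍ = (ẋ'−ẋ)/dt = (0.111679883−0.041148418)/0.030020 = 2.349483
  θ̈ = (θ̇'−θ̇)/dt = (3.014642826−2.967907028)/0.030020 = 1.556822
  sinθ=0.333819, cosθ=0.942637
  F = (M+m)·ẍ + m·l·cosθ·θ̈ − m·l·sinθ·θ̇² = 2.889286 + 0.290490 − 0.582049 = 2.597727
step 6→7:
  ẍ = (ẋ'−ẋ)/dt = (-0.181232516−0.111679883)/0.030020 = -9.757242
  θ̈ = (θ̇'−θ̇)/dt = (3.585841650−3.014642826)/0.030020 = 19.027276
  sinθ=0.416369, cosθ=0.909196
  F = (M+m)·ẍ + m·l·cosθ·θ̈ − m·l·sinθ·θ̇² = -11.999007 + 3.424380 − 0.749029 = -9.323656
step 7→8:
  ẍ = (ẋ'−ẋ)/dt = (-0.328158596−-0.181232516)/0.030020 = -4.894273
  θ̈ = (θ̇'−θ̇)/dt = (3.987988624−3.585841650)/0.030020 = 13.395968
  sinθ=0.496835, cosθ=0.867845
  F = (M+m)·ẍ + m·l·cosθ·θ̈ − m·l·sinθ·θ̇² = -6.018752 + 2.301253 − 1.264569 = -4.982068

F_0 = -14.682525 N
F_1 = 10.278812 N
F_2 = -13.207929 N
F_3 = 9.819890 N
F_4 = -9.198057 N
F_5 = 2.597727 N
F_6 = -9.323656 N
F_7 = -4.982068 N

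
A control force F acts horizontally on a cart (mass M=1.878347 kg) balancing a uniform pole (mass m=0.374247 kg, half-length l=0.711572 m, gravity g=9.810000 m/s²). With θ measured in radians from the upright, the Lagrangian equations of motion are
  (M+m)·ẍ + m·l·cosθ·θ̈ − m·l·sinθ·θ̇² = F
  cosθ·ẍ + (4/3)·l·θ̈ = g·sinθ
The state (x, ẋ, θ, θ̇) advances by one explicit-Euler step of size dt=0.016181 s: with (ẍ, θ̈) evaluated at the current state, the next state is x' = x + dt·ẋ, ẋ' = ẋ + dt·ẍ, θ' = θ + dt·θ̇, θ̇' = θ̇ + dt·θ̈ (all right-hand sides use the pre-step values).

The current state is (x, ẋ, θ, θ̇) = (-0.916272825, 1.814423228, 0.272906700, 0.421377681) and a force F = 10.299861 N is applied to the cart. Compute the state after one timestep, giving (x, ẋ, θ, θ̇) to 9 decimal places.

sinθ=0.269531699, cosθ=0.962991518
temp = (F + m·l·θ̇²·sinθ)/(M+m) = (10.299861 + 0.012744714)/2.252594 = 4.578102274
θ̈ = (g·sinθ − cosθ·temp)/(l·(4/3 − m·cos²θ/(M+m))) = -2.102853274
ẍ = temp − m·l·θ̈·cosθ/(M+m) = 4.817503124
Euler: x'=-0.916272825+0.016181·1.814423228=-0.886913643, ẋ'=1.814423228+0.016181·4.817503124=1.892375246
       θ'=0.272906700+0.016181·0.421377681=0.279725012, θ̇'=0.421377681+0.016181·-2.102853274=0.387351412

(-0.886913643, 1.892375246, 0.279725012, 0.387351412)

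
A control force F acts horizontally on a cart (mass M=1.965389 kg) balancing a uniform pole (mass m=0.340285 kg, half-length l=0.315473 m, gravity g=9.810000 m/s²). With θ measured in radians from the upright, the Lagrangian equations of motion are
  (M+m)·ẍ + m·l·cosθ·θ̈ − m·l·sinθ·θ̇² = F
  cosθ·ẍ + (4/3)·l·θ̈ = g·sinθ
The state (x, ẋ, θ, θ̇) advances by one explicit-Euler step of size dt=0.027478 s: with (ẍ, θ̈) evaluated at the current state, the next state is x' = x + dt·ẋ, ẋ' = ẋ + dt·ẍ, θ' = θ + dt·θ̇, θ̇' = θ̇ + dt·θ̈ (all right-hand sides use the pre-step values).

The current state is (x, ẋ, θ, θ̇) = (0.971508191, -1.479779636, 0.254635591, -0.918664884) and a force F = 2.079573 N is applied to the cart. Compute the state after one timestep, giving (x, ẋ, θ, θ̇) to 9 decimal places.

(0.930846806, -1.459941120, 0.229392517, -0.802883544)

sinθ=0.251892767, cosθ=0.967755152
temp = (F + m·l·θ̇²·sinθ)/(M+m) = (2.079573 + 0.022821014)/2.305674 = 0.911834897
θ̈ = (g·sinθ − cosθ·temp)/(l·(4/3 − m·cos²θ/(M+m))) = 4.213601409
ẍ = temp − m·l·θ̈·cosθ/(M+m) = 0.721978147
Euler: x'=0.971508191+0.027478·-1.479779636=0.930846806, ẋ'=-1.479779636+0.027478·0.721978147=-1.459941120
       θ'=0.254635591+0.027478·-0.918664884=0.229392517, θ̇'=-0.918664884+0.027478·4.213601409=-0.802883544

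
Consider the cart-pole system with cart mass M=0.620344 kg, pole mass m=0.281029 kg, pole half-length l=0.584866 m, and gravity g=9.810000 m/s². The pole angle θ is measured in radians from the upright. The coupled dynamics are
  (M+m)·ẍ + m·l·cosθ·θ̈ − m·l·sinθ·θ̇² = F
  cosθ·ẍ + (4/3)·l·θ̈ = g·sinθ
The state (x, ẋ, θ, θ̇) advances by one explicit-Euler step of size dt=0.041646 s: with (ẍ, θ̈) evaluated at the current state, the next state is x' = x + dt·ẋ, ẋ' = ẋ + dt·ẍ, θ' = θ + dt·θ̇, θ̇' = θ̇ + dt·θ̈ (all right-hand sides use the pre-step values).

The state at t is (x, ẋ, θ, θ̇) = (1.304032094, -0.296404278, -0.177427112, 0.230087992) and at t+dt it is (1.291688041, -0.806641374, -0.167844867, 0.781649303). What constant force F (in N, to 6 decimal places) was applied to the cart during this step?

ẍ = (ẋ'−ẋ)/dt = (-0.806641374−-0.296404278)/0.041646 = -12.251767
θ̈ = (θ̇'−θ̇)/dt = (0.781649303−0.230087992)/0.041646 = 13.244041
sinθ=-0.176498, cosθ=0.984301
F = (M+m)·ẍ + m·l·cosθ·θ̈ − m·l·sinθ·θ̇² = -11.043412 + 2.142673 − -0.001536 = -8.899203

F = -8.899203 N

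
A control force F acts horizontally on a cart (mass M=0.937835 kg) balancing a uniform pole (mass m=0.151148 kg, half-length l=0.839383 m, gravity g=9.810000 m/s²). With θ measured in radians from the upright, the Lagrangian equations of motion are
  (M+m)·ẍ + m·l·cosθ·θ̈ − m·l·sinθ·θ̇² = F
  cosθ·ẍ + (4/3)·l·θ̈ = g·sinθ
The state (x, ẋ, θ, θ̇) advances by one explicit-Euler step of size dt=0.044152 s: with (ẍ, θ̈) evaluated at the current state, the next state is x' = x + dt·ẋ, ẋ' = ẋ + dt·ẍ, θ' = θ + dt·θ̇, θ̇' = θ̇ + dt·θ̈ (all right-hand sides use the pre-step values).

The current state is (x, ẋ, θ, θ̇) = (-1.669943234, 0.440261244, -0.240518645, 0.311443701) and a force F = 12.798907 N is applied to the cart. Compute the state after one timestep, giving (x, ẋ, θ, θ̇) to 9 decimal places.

sinθ=-0.238206374, cosθ=0.971214561
temp = (F + m·l·θ̇²·sinθ)/(M+m) = (12.798907 + -0.002931400)/1.088983 = 11.750390594
θ̈ = (g·sinθ − cosθ·temp)/(l·(4/3 − m·cos²θ/(M+m))) = -13.622485529
ẍ = temp − m·l·θ̈·cosθ/(M+m) = 13.291782287
Euler: x'=-1.669943234+0.044152·0.440261244=-1.650504820, ẋ'=0.440261244+0.044152·13.291782287=1.027120016
       θ'=-0.240518645+0.044152·0.311443701=-0.226767783, θ̇'=0.311443701+0.044152·-13.622485529=-0.290016280

(-1.650504820, 1.027120016, -0.226767783, -0.290016280)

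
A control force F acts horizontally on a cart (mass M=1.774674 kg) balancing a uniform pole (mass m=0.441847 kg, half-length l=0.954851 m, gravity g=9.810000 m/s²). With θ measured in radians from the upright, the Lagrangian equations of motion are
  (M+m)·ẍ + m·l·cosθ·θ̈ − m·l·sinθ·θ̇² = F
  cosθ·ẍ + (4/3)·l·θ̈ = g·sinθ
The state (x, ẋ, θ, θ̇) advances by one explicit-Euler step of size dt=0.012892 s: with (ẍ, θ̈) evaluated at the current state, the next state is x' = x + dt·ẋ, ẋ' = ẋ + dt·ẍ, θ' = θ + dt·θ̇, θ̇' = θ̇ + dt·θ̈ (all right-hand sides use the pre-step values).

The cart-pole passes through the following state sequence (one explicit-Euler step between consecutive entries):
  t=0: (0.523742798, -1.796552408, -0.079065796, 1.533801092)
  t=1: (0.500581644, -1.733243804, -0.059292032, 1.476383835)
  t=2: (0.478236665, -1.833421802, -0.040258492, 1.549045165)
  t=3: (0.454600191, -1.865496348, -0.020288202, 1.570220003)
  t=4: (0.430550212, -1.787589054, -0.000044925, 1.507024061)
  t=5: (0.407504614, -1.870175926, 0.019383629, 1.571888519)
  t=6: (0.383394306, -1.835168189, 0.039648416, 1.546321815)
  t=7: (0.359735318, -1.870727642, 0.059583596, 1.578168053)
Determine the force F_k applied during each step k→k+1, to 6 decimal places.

step 0→1:
  ẍ = (ẋ'−ẋ)/dt = (-1.733243804−-1.796552408)/0.012892 = 4.910689
  θ̈ = (θ̇'−θ̇)/dt = (1.476383835−1.533801092)/0.012892 = -4.453712
  sinθ=-0.078983, cosθ=0.996876
  F = (M+m)·ẍ + m·l·cosθ·θ̈ − m·l·sinθ·θ̇² = 10.884646 + -1.873142 − -0.078394 = 9.089897
step 1→2:
  ẍ = (ẋ'−ẋ)/dt = (-1.833421802−-1.733243804)/0.012892 = -7.770555
  θ̈ = (θ̇'−θ̇)/dt = (1.549045165−1.476383835)/0.012892 = 5.636157
  sinθ=-0.059257, cosθ=0.998243
  F = (M+m)·ẍ + m·l·cosθ·θ̈ − m·l·sinθ·θ̇² = -17.223599 + 2.373705 − -0.054494 = -14.795400
step 2→3:
  ẍ = (ẋ'−ẋ)/dt = (-1.865496348−-1.833421802)/0.012892 = -2.487942
  θ̈ = (θ̇'−θ̇)/dt = (1.570220003−1.549045165)/0.012892 = 1.642479
  sinθ=-0.040248, cosθ=0.999190
  F = (M+m)·ẍ + m·l·cosθ·θ̈ − m·l·sinθ·θ̇² = -5.514575 + 0.692397 − -0.040745 = -4.781433
step 3→4:
  ẍ = (ẋ'−ẋ)/dt = (-1.787589054−-1.865496348)/0.012892 = 6.043073
  θ̈ = (θ̇'−θ̇)/dt = (1.507024061−1.570220003)/0.012892 = -4.901950
  sinθ=-0.020287, cosθ=0.999794
  F = (M+m)·ẍ + m·l·cosθ·θ̈ − m·l·sinθ·θ̇² = 13.394598 + -2.067698 − -0.021103 = 11.348003
step 4→5:
  ẍ = (ẋ'−ẋ)/dt = (-1.870175926−-1.787589054)/0.012892 = -6.406056
  θ̈ = (θ̇'−θ̇)/dt = (1.571888519−1.507024061)/0.012892 = 5.031373
  sinθ=-0.000045, cosθ=1.000000
  F = (M+m)·ẍ + m·l·cosθ·θ̈ − m·l·sinθ·θ̇² = -14.199157 + 2.122726 − -0.000043 = -12.076388
step 5→6:
  ẍ = (ẋ'−ẋ)/dt = (-1.835168189−-1.870175926)/0.012892 = 2.715462
  θ̈ = (θ̇'−θ̇)/dt = (1.546321815−1.571888519)/0.012892 = -1.983145
  sinθ=0.019382, cosθ=0.999812
  F = (M+m)·ẍ + m·l·cosθ·θ̈ − m·l·sinθ·θ̇² = 6.018879 + -0.836528 − 0.020205 = 5.162146
step 6→7:
  ẍ = (ẋ'−ẋ)/dt = (-1.870727642−-1.835168189)/0.012892 = -2.758257
  θ̈ = (θ̇'−θ̇)/dt = (1.578168053−1.546321815)/0.012892 = 2.470233
  sinθ=0.039638, cosθ=0.999214
  F = (M+m)·ẍ + m·l·cosθ·θ̈ − m·l·sinθ·θ̇² = -6.113735 + 1.041367 − 0.039987 = -5.112355

F_0 = 9.089897 N
F_1 = -14.795400 N
F_2 = -4.781433 N
F_3 = 11.348003 N
F_4 = -12.076388 N
F_5 = 5.162146 N
F_6 = -5.112355 N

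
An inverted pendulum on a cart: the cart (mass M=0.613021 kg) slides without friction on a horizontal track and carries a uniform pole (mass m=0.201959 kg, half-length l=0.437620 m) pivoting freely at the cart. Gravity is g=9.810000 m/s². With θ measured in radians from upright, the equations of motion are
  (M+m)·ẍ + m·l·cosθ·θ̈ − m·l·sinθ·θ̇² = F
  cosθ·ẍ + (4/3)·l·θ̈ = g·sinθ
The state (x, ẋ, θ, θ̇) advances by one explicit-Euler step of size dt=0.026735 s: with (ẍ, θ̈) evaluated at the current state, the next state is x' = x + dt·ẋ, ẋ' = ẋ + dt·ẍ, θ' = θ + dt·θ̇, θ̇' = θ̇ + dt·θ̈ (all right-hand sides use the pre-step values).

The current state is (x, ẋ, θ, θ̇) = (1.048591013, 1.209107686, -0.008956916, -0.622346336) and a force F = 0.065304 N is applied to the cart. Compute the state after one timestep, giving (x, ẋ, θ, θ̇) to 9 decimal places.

sinθ=-0.008956796, cosθ=0.999959887
temp = (F + m·l·θ̇²·sinθ)/(M+m) = (0.065304 + -0.000306604)/0.814980 = 0.079753364
θ̈ = (g·sinθ − cosθ·temp)/(l·(4/3 − m·cos²θ/(M+m))) = -0.352834853
ẍ = temp − m·l·θ̈·cosθ/(M+m) = 0.118015347
Euler: x'=1.048591013+0.026735·1.209107686=1.080916507, ẋ'=1.209107686+0.026735·0.118015347=1.212262826
       θ'=-0.008956916+0.026735·-0.622346336=-0.025595345, θ̇'=-0.622346336+0.026735·-0.352834853=-0.631779376

(1.080916507, 1.212262826, -0.025595345, -0.631779376)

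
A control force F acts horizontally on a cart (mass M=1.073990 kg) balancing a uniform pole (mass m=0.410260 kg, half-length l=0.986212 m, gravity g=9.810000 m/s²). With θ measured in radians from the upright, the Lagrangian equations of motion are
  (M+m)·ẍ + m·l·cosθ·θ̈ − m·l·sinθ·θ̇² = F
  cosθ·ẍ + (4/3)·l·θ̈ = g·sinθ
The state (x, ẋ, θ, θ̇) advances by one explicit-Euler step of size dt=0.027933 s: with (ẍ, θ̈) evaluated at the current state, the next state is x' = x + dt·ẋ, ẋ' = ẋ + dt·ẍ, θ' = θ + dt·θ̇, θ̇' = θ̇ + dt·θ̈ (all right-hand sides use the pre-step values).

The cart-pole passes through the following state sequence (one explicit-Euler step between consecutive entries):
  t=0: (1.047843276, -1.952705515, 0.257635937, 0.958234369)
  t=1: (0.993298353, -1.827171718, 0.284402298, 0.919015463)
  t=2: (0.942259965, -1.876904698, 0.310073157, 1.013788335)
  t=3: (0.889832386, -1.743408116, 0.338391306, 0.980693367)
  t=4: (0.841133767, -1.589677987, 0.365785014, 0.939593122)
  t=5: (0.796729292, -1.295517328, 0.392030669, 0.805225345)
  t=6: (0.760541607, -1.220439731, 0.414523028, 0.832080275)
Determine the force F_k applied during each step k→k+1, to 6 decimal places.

F_0 = 6.026386 N
F_1 = -1.420878 N
F_2 = 6.510088 N
F_3 = 7.477869 N
F_4 = 13.685252 N
F_5 = 4.248575 N

step 0→1:
  ẍ = (ẋ'−ẋ)/dt = (-1.827171718−-1.952705515)/0.027933 = 4.494104
  θ̈ = (θ̇'−θ̇)/dt = (0.919015463−0.958234369)/0.027933 = -1.404035
  sinθ=0.254795, cosθ=0.966995
  F = (M+m)·ẍ + m·l·cosθ·θ̈ − m·l·sinθ·θ̇² = 6.670373 + -0.549328 − 0.094660 = 6.026386
step 1→2:
  ẍ = (ẋ'−ẋ)/dt = (-1.876904698−-1.827171718)/0.027933 = -1.780438
  θ̈ = (θ̇'−θ̇)/dt = (1.013788335−0.919015463)/0.027933 = 3.392864
  sinθ=0.280584, cosθ=0.959830
  F = (M+m)·ẍ + m·l·cosθ·θ̈ − m·l·sinθ·θ̇² = -2.642615 + 1.317620 − 0.095882 = -1.420878
step 2→3:
  ẍ = (ẋ'−ẋ)/dt = (-1.743408116−-1.876904698)/0.027933 = 4.779171
  θ̈ = (θ̇'−θ̇)/dt = (0.980693367−1.013788335)/0.027933 = -1.184798
  sinθ=0.305128, cosθ=0.952311
  F = (M+m)·ẍ + m·l·cosθ·θ̈ − m·l·sinθ·θ̇² = 7.093484 + -0.456513 − 0.126884 = 6.510088
step 3→4:
  ẍ = (ẋ'−ẋ)/dt = (-1.589677987−-1.743408116)/0.027933 = 5.503531
  θ̈ = (θ̇'−θ̇)/dt = (0.939593122−0.980693367)/0.027933 = -1.471387
  sinθ=0.331970, cosθ=0.943290
  F = (M+m)·ẍ + m·l·cosθ·θ̈ − m·l·sinθ·θ̇² = 8.168616 + -0.561567 − 0.129180 = 7.477869
step 4→5:
  ẍ = (ẋ'−ẋ)/dt = (-1.295517328−-1.589677987)/0.027933 = 10.530937
  θ̈ = (θ̇'−θ̇)/dt = (0.805225345−0.939593122)/0.027933 = -4.810360
  sinθ=0.357682, cosθ=0.933843
  F = (M+m)·ẍ + m·l·cosθ·θ̈ − m·l·sinθ·θ̇² = 15.630543 + -1.817528 − 0.127763 = 13.685252
step 5→6:
  ẍ = (ẋ'−ẋ)/dt = (-1.220439731−-1.295517328)/0.027933 = 2.687774
  θ̈ = (θ̇'−θ̇)/dt = (0.832080275−0.805225345)/0.027933 = 0.961405
  sinθ=0.382066, cosθ=0.924135
  F = (M+m)·ẍ + m·l·cosθ·θ̈ − m·l·sinθ·θ̇² = 3.989329 + 0.359477 − 0.100231 = 4.248575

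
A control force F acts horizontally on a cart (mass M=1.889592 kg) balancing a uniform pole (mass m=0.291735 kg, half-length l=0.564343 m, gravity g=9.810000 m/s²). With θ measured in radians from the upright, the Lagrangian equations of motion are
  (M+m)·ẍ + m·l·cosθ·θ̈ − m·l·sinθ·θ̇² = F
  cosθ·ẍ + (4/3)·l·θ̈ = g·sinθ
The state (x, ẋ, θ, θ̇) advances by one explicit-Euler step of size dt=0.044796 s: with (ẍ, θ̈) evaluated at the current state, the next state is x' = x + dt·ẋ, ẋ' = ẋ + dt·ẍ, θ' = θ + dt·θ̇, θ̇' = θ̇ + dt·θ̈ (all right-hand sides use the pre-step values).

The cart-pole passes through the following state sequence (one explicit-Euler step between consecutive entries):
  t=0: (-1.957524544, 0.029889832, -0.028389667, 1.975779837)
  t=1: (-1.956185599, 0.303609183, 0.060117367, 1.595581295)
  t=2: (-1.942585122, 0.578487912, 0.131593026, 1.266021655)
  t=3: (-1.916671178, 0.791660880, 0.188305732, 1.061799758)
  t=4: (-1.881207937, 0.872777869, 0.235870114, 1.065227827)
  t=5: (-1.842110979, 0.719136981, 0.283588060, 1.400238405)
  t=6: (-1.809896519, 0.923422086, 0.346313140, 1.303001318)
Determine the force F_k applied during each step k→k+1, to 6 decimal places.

F_0 = 11.950141 N
F_1 = 12.150908 N
F_2 = 9.601678 N
F_3 = 3.927596 N
F_4 = -6.327980 N
F_5 = 9.514177 N

step 0→1:
  ẍ = (ẋ'−ẋ)/dt = (0.303609183−0.029889832)/0.044796 = 6.110352
  θ̈ = (θ̇'−θ̇)/dt = (1.595581295−1.975779837)/0.044796 = -8.487332
  sinθ=-0.028386, cosθ=0.999597
  F = (M+m)·ẍ + m·l·cosθ·θ̈ − m·l·sinθ·θ̇² = 13.328677 + -1.396779 − -0.018244 = 11.950141
step 1→2:
  ẍ = (ẋ'−ẋ)/dt = (0.578487912−0.303609183)/0.044796 = 6.136234
  θ̈ = (θ̇'−θ̇)/dt = (1.266021655−1.595581295)/0.044796 = -7.356899
  sinθ=0.060081, cosθ=0.998193
  F = (M+m)·ẍ + m·l·cosθ·θ̈ − m·l·sinθ·θ̇² = 13.385132 + -1.209041 − 0.025183 = 12.150908
step 2→3:
  ẍ = (ẋ'−ẋ)/dt = (0.791660880−0.578487912)/0.044796 = 4.758750
  θ̈ = (θ̇'−θ̇)/dt = (1.061799758−1.266021655)/0.044796 = -4.558932
  sinθ=0.131214, cosθ=0.991354
  F = (M+m)·ẍ + m·l·cosθ·θ̈ − m·l·sinθ·θ̇² = 10.380390 + -0.744087 − 0.034625 = 9.601678
step 3→4:
  ẍ = (ẋ'−ẋ)/dt = (0.872777869−0.791660880)/0.044796 = 1.810809
  θ̈ = (θ̇'−θ̇)/dt = (1.065227827−1.061799758)/0.044796 = 0.076526
  sinθ=0.187195, cosθ=0.982323
  F = (M+m)·ẍ + m·l·cosθ·θ̈ − m·l·sinθ·θ̇² = 3.949966 + 0.012376 − 0.034746 = 3.927596
step 4→5:
  ẍ = (ẋ'−ẋ)/dt = (0.719136981−0.872777869)/0.044796 = -3.429790
  θ̈ = (θ̇'−θ̇)/dt = (1.400238405−1.065227827)/0.044796 = 7.478582
  sinθ=0.233689, cosθ=0.972311
  F = (M+m)·ẍ + m·l·cosθ·θ̈ − m·l·sinθ·θ̇² = -7.481494 + 1.197171 − 0.043657 = -6.327980
step 5→6:
  ẍ = (ẋ'−ẋ)/dt = (0.923422086−0.719136981)/0.044796 = 4.560343
  θ̈ = (θ̇'−θ̇)/dt = (1.303001318−1.400238405)/0.044796 = -2.170664
  sinθ=0.279802, cosθ=0.960058
  F = (M+m)·ẍ + m·l·cosθ·θ̈ − m·l·sinθ·θ̇² = 9.947598 + -0.343101 − 0.090321 = 9.514177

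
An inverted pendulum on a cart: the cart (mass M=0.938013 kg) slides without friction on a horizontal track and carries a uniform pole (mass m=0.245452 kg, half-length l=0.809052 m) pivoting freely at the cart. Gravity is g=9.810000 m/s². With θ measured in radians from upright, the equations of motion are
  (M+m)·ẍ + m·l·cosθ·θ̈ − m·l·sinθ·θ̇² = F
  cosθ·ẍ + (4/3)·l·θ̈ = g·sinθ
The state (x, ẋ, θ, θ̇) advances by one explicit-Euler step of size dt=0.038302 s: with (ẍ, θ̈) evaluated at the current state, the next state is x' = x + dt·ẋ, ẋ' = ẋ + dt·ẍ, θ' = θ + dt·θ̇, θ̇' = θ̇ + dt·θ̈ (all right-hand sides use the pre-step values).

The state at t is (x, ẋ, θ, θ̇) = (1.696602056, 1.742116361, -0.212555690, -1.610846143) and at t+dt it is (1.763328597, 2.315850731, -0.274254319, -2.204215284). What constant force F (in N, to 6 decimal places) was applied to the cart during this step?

ẍ = (ẋ'−ẋ)/dt = (2.315850731−1.742116361)/0.038302 = 14.979227
θ̈ = (θ̇'−θ̇)/dt = (-2.204215284−-1.610846143)/0.038302 = -15.491858
sinθ=-0.210959, cosθ=0.977495
F = (M+m)·ẍ + m·l·cosθ·θ̈ − m·l·sinθ·θ̇² = 17.727391 + -3.007191 − -0.108705 = 14.828905

F = 14.828905 N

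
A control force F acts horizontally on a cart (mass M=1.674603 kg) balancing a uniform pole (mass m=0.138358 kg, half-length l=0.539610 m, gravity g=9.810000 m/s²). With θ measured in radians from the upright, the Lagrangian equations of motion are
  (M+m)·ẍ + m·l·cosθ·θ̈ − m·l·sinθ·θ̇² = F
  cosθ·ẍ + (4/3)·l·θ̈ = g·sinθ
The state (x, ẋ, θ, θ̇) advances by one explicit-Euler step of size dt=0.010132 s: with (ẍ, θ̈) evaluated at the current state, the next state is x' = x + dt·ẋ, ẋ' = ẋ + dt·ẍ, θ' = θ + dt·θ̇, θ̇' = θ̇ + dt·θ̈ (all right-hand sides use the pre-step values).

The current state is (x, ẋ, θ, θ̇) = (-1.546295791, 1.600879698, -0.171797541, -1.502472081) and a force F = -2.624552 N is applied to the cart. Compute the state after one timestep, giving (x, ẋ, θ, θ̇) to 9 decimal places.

sinθ=-0.170953704, cosθ=0.985279063
temp = (F + m·l·θ̇²·sinθ)/(M+m) = (-2.624552 + -0.028812146)/1.812961 = -1.463552799
θ̈ = (g·sinθ − cosθ·temp)/(l·(4/3 − m·cos²θ/(M+m))) = -0.345911697
ẍ = temp − m·l·θ̈·cosθ/(M+m) = -1.449517544
Euler: x'=-1.546295791+0.010132·1.600879698=-1.530075678, ẋ'=1.600879698+0.010132·-1.449517544=1.586193186
       θ'=-0.171797541+0.010132·-1.502472081=-0.187020588, θ̇'=-1.502472081+0.010132·-0.345911697=-1.505976858

(-1.530075678, 1.586193186, -0.187020588, -1.505976858)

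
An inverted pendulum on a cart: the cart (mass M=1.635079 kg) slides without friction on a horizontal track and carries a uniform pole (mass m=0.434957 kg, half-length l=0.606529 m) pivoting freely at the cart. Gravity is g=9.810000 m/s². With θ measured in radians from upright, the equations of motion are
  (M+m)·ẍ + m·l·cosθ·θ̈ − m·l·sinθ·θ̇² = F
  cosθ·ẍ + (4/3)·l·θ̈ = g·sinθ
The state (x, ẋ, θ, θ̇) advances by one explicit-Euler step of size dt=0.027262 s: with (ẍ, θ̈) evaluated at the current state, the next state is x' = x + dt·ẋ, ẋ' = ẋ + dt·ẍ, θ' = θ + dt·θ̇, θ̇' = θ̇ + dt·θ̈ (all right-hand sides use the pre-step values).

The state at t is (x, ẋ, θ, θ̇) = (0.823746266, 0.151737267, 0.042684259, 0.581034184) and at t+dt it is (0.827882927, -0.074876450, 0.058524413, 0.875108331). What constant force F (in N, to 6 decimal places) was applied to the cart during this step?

F = -14.367689 N

ẍ = (ẋ'−ẋ)/dt = (-0.074876450−0.151737267)/0.027262 = -8.312439
θ̈ = (θ̇'−θ̇)/dt = (0.875108331−0.581034184)/0.027262 = 10.786962
sinθ=0.042671, cosθ=0.999089
F = (M+m)·ẍ + m·l·cosθ·θ̈ − m·l·sinθ·θ̇² = -17.207048 + 2.843160 − 0.003800 = -14.367689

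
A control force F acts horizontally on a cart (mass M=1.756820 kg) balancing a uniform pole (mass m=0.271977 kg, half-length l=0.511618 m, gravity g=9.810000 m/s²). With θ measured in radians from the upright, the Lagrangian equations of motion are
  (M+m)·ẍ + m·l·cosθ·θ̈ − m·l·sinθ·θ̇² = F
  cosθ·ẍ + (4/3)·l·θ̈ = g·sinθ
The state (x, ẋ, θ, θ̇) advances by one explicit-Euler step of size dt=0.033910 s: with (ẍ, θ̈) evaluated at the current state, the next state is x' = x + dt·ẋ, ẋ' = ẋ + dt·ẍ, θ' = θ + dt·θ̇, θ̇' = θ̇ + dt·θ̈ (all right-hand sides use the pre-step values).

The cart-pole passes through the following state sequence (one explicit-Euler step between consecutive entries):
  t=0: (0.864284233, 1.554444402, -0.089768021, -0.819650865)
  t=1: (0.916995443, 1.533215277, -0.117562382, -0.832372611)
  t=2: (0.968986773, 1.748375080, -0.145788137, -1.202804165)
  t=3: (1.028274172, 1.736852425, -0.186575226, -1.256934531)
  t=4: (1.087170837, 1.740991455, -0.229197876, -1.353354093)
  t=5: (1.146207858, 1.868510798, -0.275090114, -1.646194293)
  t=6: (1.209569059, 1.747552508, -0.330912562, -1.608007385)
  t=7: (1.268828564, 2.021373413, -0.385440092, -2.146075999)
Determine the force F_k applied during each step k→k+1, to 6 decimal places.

step 0→1:
  ẍ = (ẋ'−ẋ)/dt = (1.533215277−1.554444402)/0.033910 = -0.626043
  θ̈ = (θ̇'−θ̇)/dt = (-0.832372611−-0.819650865)/0.033910 = -0.375162
  sinθ=-0.089648, cosθ=0.995974
  F = (M+m)·ẍ + m·l·cosθ·θ̈ − m·l·sinθ·θ̇² = -1.270115 + -0.051993 − -0.008381 = -1.313727
step 1→2:
  ẍ = (ẋ'−ẋ)/dt = (1.748375080−1.533215277)/0.033910 = 6.345025
  θ̈ = (θ̇'−θ̇)/dt = (-1.202804165−-0.832372611)/0.033910 = -10.923962
  sinθ=-0.117292, cosθ=0.993097
  F = (M+m)·ẍ + m·l·cosθ·θ̈ − m·l·sinθ·θ̇² = 12.872768 + -1.509559 − -0.011308 = 11.374517
step 2→3:
  ẍ = (ẋ'−ẋ)/dt = (1.736852425−1.748375080)/0.033910 = -0.339801
  θ̈ = (θ̇'−θ̇)/dt = (-1.256934531−-1.202804165)/0.033910 = -1.596295
  sinθ=-0.145272, cosθ=0.989392
  F = (M+m)·ẍ + m·l·cosθ·θ̈ − m·l·sinθ·θ̇² = -0.689387 + -0.219765 − -0.029245 = -0.879908
step 3→4:
  ẍ = (ẋ'−ẋ)/dt = (1.740991455−1.736852425)/0.033910 = 0.122059
  θ̈ = (θ̇'−θ̇)/dt = (-1.353354093−-1.256934531)/0.033910 = -2.843396
  sinθ=-0.185495, cosθ=0.982645
  F = (M+m)·ẍ + m·l·cosθ·θ̈ − m·l·sinθ·θ̇² = 0.247634 + -0.388787 − -0.040779 = -0.100375
step 4→5:
  ẍ = (ẋ'−ẋ)/dt = (1.868510798−1.740991455)/0.033910 = 3.760523
  θ̈ = (θ̇'−θ̇)/dt = (-1.646194293−-1.353354093)/0.033910 = -8.635807
  sinθ=-0.227196, cosθ=0.973849
  F = (M+m)·ẍ + m·l·cosθ·θ̈ − m·l·sinθ·θ̇² = 7.629338 + -1.170233 − -0.057903 = 6.517008
step 5→6:
  ẍ = (ẋ'−ẋ)/dt = (1.747552508−1.868510798)/0.033910 = -3.567039
  θ̈ = (θ̇'−θ̇)/dt = (-1.608007385−-1.646194293)/0.033910 = 1.126125
  sinθ=-0.271634, cosθ=0.962401
  F = (M+m)·ẍ + m·l·cosθ·θ̈ − m·l·sinθ·θ̇² = -7.236798 + 0.150807 − -0.102429 = -6.983562
step 6→7:
  ẍ = (ẋ'−ẋ)/dt = (2.021373413−1.747552508)/0.033910 = 8.074931
  θ̈ = (θ̇'−θ̇)/dt = (-2.146075999−-1.608007385)/0.033910 = -15.867550
  sinθ=-0.324906, cosθ=0.945746
  F = (M+m)·ẍ + m·l·cosθ·θ̈ − m·l·sinθ·θ̇² = 16.382395 + -2.088154 − -0.116899 = 14.411141

F_0 = -1.313727 N
F_1 = 11.374517 N
F_2 = -0.879908 N
F_3 = -0.100375 N
F_4 = 6.517008 N
F_5 = -6.983562 N
F_6 = 14.411141 N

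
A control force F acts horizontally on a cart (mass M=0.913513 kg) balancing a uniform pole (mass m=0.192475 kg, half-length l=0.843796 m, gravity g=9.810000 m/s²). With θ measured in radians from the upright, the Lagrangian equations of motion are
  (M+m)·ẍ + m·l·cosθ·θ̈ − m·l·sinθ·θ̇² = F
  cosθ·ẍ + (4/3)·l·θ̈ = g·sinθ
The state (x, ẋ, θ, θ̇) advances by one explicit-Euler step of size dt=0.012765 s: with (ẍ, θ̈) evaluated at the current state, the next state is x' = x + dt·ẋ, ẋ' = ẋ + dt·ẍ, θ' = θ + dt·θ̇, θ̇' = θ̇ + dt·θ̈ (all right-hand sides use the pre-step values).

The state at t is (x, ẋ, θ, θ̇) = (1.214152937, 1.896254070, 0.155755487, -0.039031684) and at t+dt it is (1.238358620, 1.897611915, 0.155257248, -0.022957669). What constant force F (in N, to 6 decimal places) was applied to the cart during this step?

F = 0.319643 N

ẍ = (ẋ'−ẋ)/dt = (1.897611915−1.896254070)/0.012765 = 0.106372
θ̈ = (θ̇'−θ̇)/dt = (-0.022957669−-0.039031684)/0.012765 = 1.259226
sinθ=0.155126, cosθ=0.987895
F = (M+m)·ẍ + m·l·cosθ·θ̈ − m·l·sinθ·θ̇² = 0.117647 + 0.202035 − 0.000038 = 0.319643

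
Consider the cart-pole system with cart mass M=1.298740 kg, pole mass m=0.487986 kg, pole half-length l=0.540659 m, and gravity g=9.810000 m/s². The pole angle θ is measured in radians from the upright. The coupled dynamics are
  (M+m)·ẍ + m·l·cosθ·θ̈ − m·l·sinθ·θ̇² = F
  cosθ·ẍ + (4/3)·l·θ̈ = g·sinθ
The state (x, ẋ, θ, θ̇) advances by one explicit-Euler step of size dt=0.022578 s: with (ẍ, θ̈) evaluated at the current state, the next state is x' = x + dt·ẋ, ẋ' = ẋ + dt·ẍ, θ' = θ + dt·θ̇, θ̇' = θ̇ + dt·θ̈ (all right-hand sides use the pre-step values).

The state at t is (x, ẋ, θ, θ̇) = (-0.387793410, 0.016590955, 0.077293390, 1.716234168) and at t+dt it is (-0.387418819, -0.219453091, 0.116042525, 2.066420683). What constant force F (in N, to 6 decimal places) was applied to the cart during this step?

ẍ = (ẋ'−ẋ)/dt = (-0.219453091−0.016590955)/0.022578 = -10.454604
θ̈ = (θ̇'−θ̇)/dt = (2.066420683−1.716234168)/0.022578 = 15.510077
sinθ=0.077216, cosθ=0.997014
F = (M+m)·ẍ + m·l·cosθ·θ̈ − m·l·sinθ·θ̇² = -18.679513 + 4.079868 − 0.060006 = -14.659650

F = -14.659650 N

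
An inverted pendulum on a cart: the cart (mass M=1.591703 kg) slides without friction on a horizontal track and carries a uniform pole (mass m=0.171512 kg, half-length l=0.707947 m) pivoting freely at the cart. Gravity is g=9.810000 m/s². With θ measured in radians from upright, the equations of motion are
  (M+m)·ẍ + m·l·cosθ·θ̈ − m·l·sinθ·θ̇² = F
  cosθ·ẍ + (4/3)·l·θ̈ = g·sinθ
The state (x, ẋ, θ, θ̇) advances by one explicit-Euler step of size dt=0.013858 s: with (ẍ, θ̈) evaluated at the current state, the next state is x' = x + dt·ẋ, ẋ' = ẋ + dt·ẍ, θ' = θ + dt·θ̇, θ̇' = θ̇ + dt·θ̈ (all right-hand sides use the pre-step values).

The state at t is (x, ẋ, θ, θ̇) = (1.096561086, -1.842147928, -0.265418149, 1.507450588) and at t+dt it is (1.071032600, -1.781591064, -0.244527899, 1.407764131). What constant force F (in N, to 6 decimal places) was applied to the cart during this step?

F = 6.934446 N

ẍ = (ẋ'−ẋ)/dt = (-1.781591064−-1.842147928)/0.013858 = 4.369813
θ̈ = (θ̇'−θ̇)/dt = (1.407764131−1.507450588)/0.013858 = -7.193423
sinθ=-0.262313, cosθ=0.964983
F = (M+m)·ẍ + m·l·cosθ·θ̈ − m·l·sinθ·θ̇² = 7.704919 + -0.842850 − -0.072377 = 6.934446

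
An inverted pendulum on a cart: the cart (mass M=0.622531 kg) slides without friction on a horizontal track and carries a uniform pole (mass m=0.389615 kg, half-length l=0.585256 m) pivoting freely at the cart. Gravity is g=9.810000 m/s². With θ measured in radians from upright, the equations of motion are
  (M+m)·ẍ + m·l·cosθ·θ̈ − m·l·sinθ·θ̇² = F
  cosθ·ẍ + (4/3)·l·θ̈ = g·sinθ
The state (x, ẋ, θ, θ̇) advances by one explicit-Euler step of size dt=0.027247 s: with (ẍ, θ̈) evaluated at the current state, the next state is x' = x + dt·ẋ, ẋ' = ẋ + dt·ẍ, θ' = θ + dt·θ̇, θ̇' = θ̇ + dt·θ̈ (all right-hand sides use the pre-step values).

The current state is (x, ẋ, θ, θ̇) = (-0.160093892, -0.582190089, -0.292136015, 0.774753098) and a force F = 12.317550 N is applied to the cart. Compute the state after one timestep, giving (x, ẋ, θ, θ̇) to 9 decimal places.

(-0.175956825, -0.103693495, -0.271026317, 0.088895419)

sinθ=-0.287998395, cosθ=0.957630892
temp = (F + m·l·θ̇²·sinθ)/(M+m) = (12.317550 + -0.039418333)/1.012146 = 12.130791079
θ̈ = (g·sinθ − cosθ·temp)/(l·(4/3 − m·cos²θ/(M+m))) = -25.171860333
ẍ = temp − m·l·θ̈·cosθ/(M+m) = 17.561441418
Euler: x'=-0.160093892+0.027247·-0.582190089=-0.175956825, ẋ'=-0.582190089+0.027247·17.561441418=-0.103693495
       θ'=-0.292136015+0.027247·0.774753098=-0.271026317, θ̇'=0.774753098+0.027247·-25.171860333=0.088895419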